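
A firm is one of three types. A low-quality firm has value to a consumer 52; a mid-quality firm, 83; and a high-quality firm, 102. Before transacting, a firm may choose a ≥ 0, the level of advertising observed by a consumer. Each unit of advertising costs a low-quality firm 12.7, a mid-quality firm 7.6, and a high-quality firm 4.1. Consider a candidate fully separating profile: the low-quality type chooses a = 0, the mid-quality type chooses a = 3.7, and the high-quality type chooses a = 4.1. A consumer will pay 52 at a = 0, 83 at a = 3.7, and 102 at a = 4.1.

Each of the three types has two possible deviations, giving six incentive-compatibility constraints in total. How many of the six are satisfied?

5

High-quality (own payoff 102 − 4.1×4.1 = 85.19): to a=0 gives 52 → no gain ✓; to a=3.7 gives 83 − 4.1×3.7 = 67.83 → no gain ✓.
Mid-quality (own payoff 83 − 7.6×3.7 = 54.88): to a=0 gives 52 → no gain ✓; to a=4.1 gives 102 − 7.6×4.1 = 70.84 → profitable ✗.
Low-quality (own payoff 52): to a=3.7 gives 83 − 12.7×3.7 = 36.01 → no gain ✓; to a=4.1 gives 102 − 12.7×4.1 = 49.93 → no gain ✓.
5 of the 6 constraints hold; not an equilibrium.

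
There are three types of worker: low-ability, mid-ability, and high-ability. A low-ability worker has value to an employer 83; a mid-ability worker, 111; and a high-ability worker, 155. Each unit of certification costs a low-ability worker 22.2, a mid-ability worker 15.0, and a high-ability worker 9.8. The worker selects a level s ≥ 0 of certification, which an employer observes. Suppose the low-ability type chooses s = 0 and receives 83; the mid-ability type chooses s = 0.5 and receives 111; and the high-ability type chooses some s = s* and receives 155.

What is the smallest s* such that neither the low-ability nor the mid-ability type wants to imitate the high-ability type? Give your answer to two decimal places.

Low-ability type (on-path payoff 83) won't mimic when 83 ≥ 155 − 22.2·s*, i.e. s* ≥ 3.24.
Mid-ability type (on-path payoff 111 − 15.0×0.5 = 103.5) won't mimic when 103.5 ≥ 155 − 15.0·s*, i.e. s* ≥ 3.43.
Both must hold, so s* = max(3.24, 3.43) = 3.43. The mid-ability type's constraint binds.

3.43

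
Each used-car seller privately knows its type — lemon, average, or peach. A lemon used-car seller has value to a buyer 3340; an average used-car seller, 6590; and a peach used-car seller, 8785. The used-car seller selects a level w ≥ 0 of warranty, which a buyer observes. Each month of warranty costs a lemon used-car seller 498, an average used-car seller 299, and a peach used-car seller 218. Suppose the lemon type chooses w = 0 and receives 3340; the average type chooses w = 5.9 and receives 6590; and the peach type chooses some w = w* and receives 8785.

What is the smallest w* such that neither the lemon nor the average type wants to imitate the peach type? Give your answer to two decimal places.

Lemon type (on-path payoff 3340) won't mimic when 3340 ≥ 8785 − 498·w*, i.e. w* ≥ 10.93.
Average type (on-path payoff 6590 − 299×5.9 = 4825.9) won't mimic when 4825.9 ≥ 8785 − 299·w*, i.e. w* ≥ 13.24.
Both must hold, so w* = max(10.93, 13.24) = 13.24. The average type's constraint binds.

13.24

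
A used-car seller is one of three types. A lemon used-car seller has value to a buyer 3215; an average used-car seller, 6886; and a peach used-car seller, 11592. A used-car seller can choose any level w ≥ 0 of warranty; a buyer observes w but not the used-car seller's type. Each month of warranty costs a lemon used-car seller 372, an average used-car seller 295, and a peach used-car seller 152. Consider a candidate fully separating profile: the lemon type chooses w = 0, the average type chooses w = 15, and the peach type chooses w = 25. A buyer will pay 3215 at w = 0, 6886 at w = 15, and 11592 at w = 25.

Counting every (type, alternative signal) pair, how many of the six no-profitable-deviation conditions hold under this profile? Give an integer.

Lemon (own payoff 3215): to w=15 gives 6886 − 372×15 = 1306 → no gain ✓; to w=25 gives 11592 − 372×25 = 2292 → no gain ✓.
Peach (own payoff 11592 − 152×25 = 7792): to w=0 gives 3215 → no gain ✓; to w=15 gives 6886 − 152×15 = 4606 → no gain ✓.
Average (own payoff 6886 − 295×15 = 2461): to w=0 gives 3215 → profitable ✗; to w=25 gives 11592 − 295×25 = 4217 → profitable ✗.
4 of the 6 constraints hold; not an equilibrium.

4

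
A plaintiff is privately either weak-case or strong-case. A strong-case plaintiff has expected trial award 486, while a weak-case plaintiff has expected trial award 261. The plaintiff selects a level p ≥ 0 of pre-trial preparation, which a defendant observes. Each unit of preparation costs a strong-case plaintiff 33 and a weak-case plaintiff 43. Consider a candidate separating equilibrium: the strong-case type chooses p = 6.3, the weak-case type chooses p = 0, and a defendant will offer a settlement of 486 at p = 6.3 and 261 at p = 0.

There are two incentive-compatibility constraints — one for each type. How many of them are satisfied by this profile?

Weak-case type: stay at 0 → 261; mimic → 486 − 43 × 6.3 = 215.1. IC holds (261 ≥ 215.1).
Strong-case type: signal → 486 − 33 × 6.3 = 278.1; deviate to 0 → 261. IC holds (278.1 ≥ 261).
2 of 2 constraints hold, so this is a separating equilibrium.

2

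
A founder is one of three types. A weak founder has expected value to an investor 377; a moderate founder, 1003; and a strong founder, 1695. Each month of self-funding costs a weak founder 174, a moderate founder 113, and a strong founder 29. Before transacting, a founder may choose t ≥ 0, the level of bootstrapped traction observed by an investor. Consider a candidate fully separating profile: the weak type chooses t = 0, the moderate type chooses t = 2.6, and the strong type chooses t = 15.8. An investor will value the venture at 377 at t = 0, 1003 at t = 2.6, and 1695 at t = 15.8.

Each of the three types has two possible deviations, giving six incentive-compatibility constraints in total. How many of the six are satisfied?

5

Moderate (own payoff 1003 − 113×2.6 = 709.2): to t=0 gives 377 → no gain ✓; to t=15.8 gives 1695 − 113×15.8 = -90.4 → no gain ✓.
Weak (own payoff 377): to t=2.6 gives 1003 − 174×2.6 = 550.6 → profitable ✗; to t=15.8 gives 1695 − 174×15.8 = -1054.2 → no gain ✓.
Strong (own payoff 1695 − 29×15.8 = 1236.8): to t=0 gives 377 → no gain ✓; to t=2.6 gives 1003 − 29×2.6 = 927.6 → no gain ✓.
5 of the 6 constraints hold; not an equilibrium.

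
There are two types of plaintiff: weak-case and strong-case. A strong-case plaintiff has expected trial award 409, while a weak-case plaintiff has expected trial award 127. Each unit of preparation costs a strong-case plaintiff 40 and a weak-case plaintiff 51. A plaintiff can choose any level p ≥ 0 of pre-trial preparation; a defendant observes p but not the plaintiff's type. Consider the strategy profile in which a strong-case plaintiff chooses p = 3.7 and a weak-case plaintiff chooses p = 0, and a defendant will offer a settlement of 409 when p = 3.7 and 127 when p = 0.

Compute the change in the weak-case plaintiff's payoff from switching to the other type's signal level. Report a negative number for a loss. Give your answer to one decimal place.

Playing p = 0 the weak-case plaintiff receives 127.
Deviating to p = 3.7 brings payment 409 at cost 51 × 3.7 = 188.7, netting 220.3.
Gain from deviating: 220.3 − 127 = 93.3.
The gain is positive, so the weak-case type's incentive-compatibility constraint is violated — this profile is not a separating equilibrium.

93.3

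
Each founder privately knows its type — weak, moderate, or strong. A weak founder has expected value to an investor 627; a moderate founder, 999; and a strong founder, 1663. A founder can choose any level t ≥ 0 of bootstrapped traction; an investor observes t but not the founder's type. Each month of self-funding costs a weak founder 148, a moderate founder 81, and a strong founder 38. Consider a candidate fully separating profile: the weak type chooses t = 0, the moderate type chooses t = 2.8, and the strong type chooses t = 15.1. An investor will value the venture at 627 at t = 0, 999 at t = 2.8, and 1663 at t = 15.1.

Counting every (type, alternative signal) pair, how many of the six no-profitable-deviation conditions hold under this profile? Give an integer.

Weak (own payoff 627): to t=2.8 gives 999 − 148×2.8 = 584.6 → no gain ✓; to t=15.1 gives 1663 − 148×15.1 = -571.8 → no gain ✓.
Moderate (own payoff 999 − 81×2.8 = 772.2): to t=0 gives 627 → no gain ✓; to t=15.1 gives 1663 − 81×15.1 = 439.9 → no gain ✓.
Strong (own payoff 1663 − 38×15.1 = 1089.2): to t=0 gives 627 → no gain ✓; to t=2.8 gives 999 − 38×2.8 = 892.6 → no gain ✓.
6 of the 6 constraints hold; this profile is a separating equilibrium.

6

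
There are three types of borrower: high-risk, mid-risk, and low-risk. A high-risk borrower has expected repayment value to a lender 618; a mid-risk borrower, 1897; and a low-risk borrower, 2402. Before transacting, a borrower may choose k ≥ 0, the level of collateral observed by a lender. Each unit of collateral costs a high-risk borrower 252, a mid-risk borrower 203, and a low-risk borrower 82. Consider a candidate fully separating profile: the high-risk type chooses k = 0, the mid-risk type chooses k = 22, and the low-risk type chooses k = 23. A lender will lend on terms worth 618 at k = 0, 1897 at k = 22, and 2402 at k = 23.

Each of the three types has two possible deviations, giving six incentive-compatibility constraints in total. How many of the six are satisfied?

3

Mid-risk (own payoff 1897 − 203×22 = -2569): to k=0 gives 618 → profitable ✗; to k=23 gives 2402 − 203×23 = -2267 → profitable ✗.
Low-risk (own payoff 2402 − 82×23 = 516): to k=0 gives 618 → profitable ✗; to k=22 gives 1897 − 82×22 = 93 → no gain ✓.
High-risk (own payoff 618): to k=22 gives 1897 − 252×22 = -3647 → no gain ✓; to k=23 gives 2402 − 252×23 = -3394 → no gain ✓.
3 of the 6 constraints hold; not an equilibrium.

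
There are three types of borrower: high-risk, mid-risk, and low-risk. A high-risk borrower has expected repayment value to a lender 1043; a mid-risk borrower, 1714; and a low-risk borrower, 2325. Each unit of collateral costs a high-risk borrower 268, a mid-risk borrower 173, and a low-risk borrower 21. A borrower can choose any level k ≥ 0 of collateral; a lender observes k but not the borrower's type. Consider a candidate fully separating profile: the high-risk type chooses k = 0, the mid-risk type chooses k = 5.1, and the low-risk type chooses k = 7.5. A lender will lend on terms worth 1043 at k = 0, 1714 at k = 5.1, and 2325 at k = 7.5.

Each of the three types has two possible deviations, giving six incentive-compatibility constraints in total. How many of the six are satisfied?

4

High-risk (own payoff 1043): to k=5.1 gives 1714 − 268×5.1 = 347.2 → no gain ✓; to k=7.5 gives 2325 − 268×7.5 = 315 → no gain ✓.
Mid-risk (own payoff 1714 − 173×5.1 = 831.7): to k=0 gives 1043 → profitable ✗; to k=7.5 gives 2325 − 173×7.5 = 1027.5 → profitable ✗.
Low-risk (own payoff 2325 − 21×7.5 = 2167.5): to k=0 gives 1043 → no gain ✓; to k=5.1 gives 1714 − 21×5.1 = 1606.9 → no gain ✓.
4 of the 6 constraints hold; not an equilibrium.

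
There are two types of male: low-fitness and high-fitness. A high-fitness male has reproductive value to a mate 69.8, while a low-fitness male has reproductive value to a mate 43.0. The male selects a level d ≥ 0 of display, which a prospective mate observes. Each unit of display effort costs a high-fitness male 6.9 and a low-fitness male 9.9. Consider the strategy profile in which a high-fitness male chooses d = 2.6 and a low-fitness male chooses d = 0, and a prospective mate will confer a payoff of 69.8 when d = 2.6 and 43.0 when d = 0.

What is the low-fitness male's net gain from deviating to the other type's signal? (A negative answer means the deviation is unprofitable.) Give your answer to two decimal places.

1.06

Playing d = 0 the low-fitness male receives 43.0.
Deviating to d = 2.6 brings payment 69.8 at cost 9.9 × 2.6 = 25.74, netting 44.06.
Gain from deviating: 44.06 − 43.0 = 1.06.
The gain is positive, so the low-fitness type's incentive-compatibility constraint is violated — this profile is not a separating equilibrium.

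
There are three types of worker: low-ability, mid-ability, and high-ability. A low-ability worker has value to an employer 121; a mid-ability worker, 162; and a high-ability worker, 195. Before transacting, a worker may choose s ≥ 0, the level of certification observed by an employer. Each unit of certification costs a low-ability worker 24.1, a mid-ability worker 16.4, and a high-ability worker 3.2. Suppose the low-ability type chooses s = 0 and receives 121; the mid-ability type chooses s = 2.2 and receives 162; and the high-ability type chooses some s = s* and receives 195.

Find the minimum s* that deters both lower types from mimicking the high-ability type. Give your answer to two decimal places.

Mid-ability type (on-path payoff 162 − 16.4×2.2 = 125.92) won't mimic when 125.92 ≥ 195 − 16.4·s*, i.e. s* ≥ 4.21.
Low-ability type (on-path payoff 121) won't mimic when 121 ≥ 195 − 24.1·s*, i.e. s* ≥ 3.07.
Both must hold, so s* = max(3.07, 4.21) = 4.21. The mid-ability type's constraint binds.

4.21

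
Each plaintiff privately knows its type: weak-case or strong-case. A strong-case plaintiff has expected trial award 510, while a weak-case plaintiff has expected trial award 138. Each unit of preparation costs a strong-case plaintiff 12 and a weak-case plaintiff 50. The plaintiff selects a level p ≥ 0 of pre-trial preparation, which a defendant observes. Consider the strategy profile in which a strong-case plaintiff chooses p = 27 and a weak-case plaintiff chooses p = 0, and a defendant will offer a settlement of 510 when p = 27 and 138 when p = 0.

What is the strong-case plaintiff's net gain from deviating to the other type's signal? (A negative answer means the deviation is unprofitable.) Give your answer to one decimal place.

-48.0

Playing p = 27 the strong-case plaintiff receives 510 − 12 × 27 = 186.
Deviating to p = 0 yields 138 instead.
Gain from deviating: 138 − 186 = -48.0.
The gain is negative, so the strong-case type's incentive-compatibility constraint is satisfied.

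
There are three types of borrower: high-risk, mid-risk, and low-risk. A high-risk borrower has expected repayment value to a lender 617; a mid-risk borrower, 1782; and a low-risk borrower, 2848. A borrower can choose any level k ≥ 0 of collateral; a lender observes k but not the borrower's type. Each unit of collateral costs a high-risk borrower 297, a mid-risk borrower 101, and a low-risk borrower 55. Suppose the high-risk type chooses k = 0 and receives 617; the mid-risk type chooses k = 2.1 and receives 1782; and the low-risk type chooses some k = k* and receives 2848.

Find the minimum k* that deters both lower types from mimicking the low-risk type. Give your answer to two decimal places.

Mid-risk type (on-path payoff 1782 − 101×2.1 = 1569.9) won't mimic when 1569.9 ≥ 2848 − 101·k*, i.e. k* ≥ 12.65.
High-risk type (on-path payoff 617) won't mimic when 617 ≥ 2848 − 297·k*, i.e. k* ≥ 7.51.
Both must hold, so k* = max(7.51, 12.65) = 12.65. The mid-risk type's constraint binds.

12.65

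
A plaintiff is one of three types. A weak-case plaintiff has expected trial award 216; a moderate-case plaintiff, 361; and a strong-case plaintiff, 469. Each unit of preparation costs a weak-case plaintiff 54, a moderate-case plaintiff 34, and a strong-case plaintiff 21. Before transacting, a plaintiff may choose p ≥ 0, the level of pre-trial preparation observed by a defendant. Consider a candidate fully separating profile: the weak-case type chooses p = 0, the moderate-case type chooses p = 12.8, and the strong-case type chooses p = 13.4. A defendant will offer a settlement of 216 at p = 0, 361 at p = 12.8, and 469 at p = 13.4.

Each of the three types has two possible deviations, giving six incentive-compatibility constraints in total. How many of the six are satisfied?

Weak-case (own payoff 216): to p=12.8 gives 361 − 54×12.8 = -330.2 → no gain ✓; to p=13.4 gives 469 − 54×13.4 = -254.6 → no gain ✓.
Moderate-case (own payoff 361 − 34×12.8 = -74.2): to p=0 gives 216 → profitable ✗; to p=13.4 gives 469 − 34×13.4 = 13.4 → profitable ✗.
Strong-case (own payoff 469 − 21×13.4 = 187.6): to p=0 gives 216 → profitable ✗; to p=12.8 gives 361 − 21×12.8 = 92.2 → no gain ✓.
3 of the 6 constraints hold; not an equilibrium.

3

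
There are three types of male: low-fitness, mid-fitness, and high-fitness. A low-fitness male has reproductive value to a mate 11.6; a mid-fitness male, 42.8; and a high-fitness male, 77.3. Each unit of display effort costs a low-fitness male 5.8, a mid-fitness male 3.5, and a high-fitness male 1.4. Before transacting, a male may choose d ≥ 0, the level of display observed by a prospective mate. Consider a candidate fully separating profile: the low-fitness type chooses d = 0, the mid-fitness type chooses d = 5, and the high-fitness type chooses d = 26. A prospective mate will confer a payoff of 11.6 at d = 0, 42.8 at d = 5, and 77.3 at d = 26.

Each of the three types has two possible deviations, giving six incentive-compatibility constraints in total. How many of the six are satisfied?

High-fitness (own payoff 77.3 − 1.4×26 = 40.9): to d=0 gives 11.6 → no gain ✓; to d=5 gives 42.8 − 1.4×5 = 35.8 → no gain ✓.
Mid-fitness (own payoff 42.8 − 3.5×5 = 25.3): to d=0 gives 11.6 → no gain ✓; to d=26 gives 77.3 − 3.5×26 = -13.7 → no gain ✓.
Low-fitness (own payoff 11.6): to d=5 gives 42.8 − 5.8×5 = 13.8 → profitable ✗; to d=26 gives 77.3 − 5.8×26 = -73.5 → no gain ✓.
5 of the 6 constraints hold; not an equilibrium.

5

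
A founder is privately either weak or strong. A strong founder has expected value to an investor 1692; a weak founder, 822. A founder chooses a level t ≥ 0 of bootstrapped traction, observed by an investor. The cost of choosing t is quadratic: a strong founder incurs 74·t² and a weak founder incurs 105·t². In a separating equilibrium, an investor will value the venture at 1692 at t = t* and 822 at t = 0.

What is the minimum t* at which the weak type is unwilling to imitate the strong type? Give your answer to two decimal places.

2.88

The weak type at t = 0 receives 822; imitating at t* yields 1692 − 105·t*².
Indifference: 822 = 1692 − 105·t*², so t*² = (1692 − 822) / 105 ≈ 8.2857.
t* = √8.2857 ≈ 2.88.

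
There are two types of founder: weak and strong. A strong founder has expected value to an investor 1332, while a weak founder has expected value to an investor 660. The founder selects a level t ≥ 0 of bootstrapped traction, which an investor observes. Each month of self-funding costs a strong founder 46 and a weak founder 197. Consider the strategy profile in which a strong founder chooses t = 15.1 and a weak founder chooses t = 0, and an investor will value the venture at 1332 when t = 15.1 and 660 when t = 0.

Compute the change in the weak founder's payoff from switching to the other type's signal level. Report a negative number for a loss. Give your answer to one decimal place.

Playing t = 0 the weak founder receives 660.
Deviating to t = 15.1 brings payment 1332 at cost 197 × 15.1 = 2974.7, netting -1642.7.
Gain from deviating: -1642.7 − 660 = -2302.7.
The gain is negative, so the weak type's incentive-compatibility constraint is satisfied.

-2302.7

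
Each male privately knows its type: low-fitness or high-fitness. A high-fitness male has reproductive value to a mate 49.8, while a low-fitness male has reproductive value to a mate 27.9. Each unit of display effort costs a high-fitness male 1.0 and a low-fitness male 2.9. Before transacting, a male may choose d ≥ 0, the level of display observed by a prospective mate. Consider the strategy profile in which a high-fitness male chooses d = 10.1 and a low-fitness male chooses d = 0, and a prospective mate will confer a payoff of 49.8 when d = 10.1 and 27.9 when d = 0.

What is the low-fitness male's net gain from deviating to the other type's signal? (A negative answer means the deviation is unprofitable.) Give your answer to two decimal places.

Playing d = 0 the low-fitness male receives 27.9.
Deviating to d = 10.1 brings payment 49.8 at cost 2.9 × 10.1 = 29.29, netting 20.51.
Gain from deviating: 20.51 − 27.9 = -7.39.
The gain is negative, so the low-fitness type's incentive-compatibility constraint is satisfied.

-7.39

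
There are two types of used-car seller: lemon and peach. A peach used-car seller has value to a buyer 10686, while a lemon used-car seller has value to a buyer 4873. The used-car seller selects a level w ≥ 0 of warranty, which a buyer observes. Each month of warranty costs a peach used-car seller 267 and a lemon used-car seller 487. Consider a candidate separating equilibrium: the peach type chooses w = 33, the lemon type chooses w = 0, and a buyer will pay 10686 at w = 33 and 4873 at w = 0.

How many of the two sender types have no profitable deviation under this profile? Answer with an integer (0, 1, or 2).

1

Lemon type: stay at 0 → 4873; mimic → 10686 − 487 × 33 = -5385. IC holds (4873 ≥ -5385).
Peach type: signal → 10686 − 267 × 33 = 1875; deviate to 0 → 4873. IC fails (1875 < 4873).
1 of 2 constraints hold, so this profile is not an equilibrium.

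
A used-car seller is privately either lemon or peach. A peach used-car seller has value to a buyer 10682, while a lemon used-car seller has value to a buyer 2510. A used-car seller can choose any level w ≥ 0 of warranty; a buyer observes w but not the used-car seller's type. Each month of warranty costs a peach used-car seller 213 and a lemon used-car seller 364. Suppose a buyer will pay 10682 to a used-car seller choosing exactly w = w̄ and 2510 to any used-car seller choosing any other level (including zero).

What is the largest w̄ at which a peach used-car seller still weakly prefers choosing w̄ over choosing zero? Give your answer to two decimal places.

Choosing w̄ yields the peach type 10682 − 213·w̄; choosing zero yields 2510.
The peach type is indifferent at 10682 − 213·w̄ = 2510, i.e. w̄ = (10682 − 2510) / 213 ≈ 38.37.
For any w̄ above 38.37 the peach type would rather pool at zero, so separation collapses.

38.37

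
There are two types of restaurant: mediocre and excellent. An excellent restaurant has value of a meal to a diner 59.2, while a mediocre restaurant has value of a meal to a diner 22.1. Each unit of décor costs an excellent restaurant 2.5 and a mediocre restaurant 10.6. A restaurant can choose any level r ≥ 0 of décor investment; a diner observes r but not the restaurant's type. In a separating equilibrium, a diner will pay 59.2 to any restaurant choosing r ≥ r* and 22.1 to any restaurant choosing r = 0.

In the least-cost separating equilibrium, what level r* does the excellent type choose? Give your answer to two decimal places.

A mediocre restaurant choosing r = 0 receives 22.1.
Imitating at r* instead would pay 59.2 at cost 10.6·r*, netting 59.2 − 10.6·r*.
Indifference: 22.1 = 59.2 − 10.6·r*, so r* = (59.2 − 22.1) / 10.6 = 3.50.
This is the mediocre type's binding incentive-compatibility constraint; any r ≥ 3.50 sustains separation on that side.

3.50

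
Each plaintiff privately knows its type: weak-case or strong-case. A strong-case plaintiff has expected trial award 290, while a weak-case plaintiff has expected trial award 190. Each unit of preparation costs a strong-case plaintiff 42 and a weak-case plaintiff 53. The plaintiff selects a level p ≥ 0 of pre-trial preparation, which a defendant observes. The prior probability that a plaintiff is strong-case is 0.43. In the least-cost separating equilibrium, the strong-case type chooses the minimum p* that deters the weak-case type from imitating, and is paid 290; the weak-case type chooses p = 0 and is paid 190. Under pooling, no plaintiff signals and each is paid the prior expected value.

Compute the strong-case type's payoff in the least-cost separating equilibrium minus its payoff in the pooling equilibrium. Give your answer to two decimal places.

-22.25

Least-cost separating signal: p* solves 190 = 290 − 53·p*, so p* = (290 − 190)/53 ≈ 1.8868.
Strong-case type's separating payoff: 290 − 42 × p* = 290 − 42 × (290 − 190)/53 = 290 − 4200/53 ≈ 210.7547.
Pooling payoff: 0.43 × 290 + 0.57 × 190 = 233.
Difference: 210.7547 − 233 = -22.2453, i.e. -22.25 to two decimal places.
The strong-case type would prefer the pooling outcome.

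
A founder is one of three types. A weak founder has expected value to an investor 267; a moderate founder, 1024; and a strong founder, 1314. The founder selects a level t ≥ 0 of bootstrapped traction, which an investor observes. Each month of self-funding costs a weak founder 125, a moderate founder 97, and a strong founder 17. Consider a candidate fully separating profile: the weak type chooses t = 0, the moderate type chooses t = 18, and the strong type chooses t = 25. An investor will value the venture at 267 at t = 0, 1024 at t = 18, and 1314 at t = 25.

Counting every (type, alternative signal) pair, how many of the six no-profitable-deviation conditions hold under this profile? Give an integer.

5

Strong (own payoff 1314 − 17×25 = 889): to t=0 gives 267 → no gain ✓; to t=18 gives 1024 − 17×18 = 718 → no gain ✓.
Weak (own payoff 267): to t=18 gives 1024 − 125×18 = -1226 → no gain ✓; to t=25 gives 1314 − 125×25 = -1811 → no gain ✓.
Moderate (own payoff 1024 − 97×18 = -722): to t=0 gives 267 → profitable ✗; to t=25 gives 1314 − 97×25 = -1111 → no gain ✓.
5 of the 6 constraints hold; not an equilibrium.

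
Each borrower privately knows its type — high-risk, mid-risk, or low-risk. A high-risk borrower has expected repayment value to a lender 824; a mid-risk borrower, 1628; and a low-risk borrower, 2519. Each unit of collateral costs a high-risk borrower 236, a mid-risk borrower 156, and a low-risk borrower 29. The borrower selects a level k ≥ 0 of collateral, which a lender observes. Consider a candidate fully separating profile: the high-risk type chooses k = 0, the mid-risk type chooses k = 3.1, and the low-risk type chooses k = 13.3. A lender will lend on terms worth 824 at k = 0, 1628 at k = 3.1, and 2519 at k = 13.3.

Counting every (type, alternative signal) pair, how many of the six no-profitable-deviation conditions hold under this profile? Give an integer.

5

Low-risk (own payoff 2519 − 29×13.3 = 2133.3): to k=0 gives 824 → no gain ✓; to k=3.1 gives 1628 − 29×3.1 = 1538.1 → no gain ✓.
Mid-risk (own payoff 1628 − 156×3.1 = 1144.4): to k=0 gives 824 → no gain ✓; to k=13.3 gives 2519 − 156×13.3 = 444.2 → no gain ✓.
High-risk (own payoff 824): to k=3.1 gives 1628 − 236×3.1 = 896.4 → profitable ✗; to k=13.3 gives 2519 − 236×13.3 = -619.8 → no gain ✓.
5 of the 6 constraints hold; not an equilibrium.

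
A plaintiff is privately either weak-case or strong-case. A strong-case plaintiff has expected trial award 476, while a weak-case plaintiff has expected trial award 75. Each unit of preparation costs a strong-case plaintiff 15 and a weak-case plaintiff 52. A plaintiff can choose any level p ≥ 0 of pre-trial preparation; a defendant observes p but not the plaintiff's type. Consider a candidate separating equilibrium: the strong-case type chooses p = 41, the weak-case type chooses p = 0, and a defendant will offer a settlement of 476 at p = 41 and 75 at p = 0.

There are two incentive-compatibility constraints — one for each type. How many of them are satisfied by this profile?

Weak-case type: stay at 0 → 75; mimic → 476 − 52 × 41 = -1656. IC holds (75 ≥ -1656).
Strong-case type: signal → 476 − 15 × 41 = -139; deviate to 0 → 75. IC fails (-139 < 75).
1 of 2 constraints hold, so this profile is not an equilibrium.

1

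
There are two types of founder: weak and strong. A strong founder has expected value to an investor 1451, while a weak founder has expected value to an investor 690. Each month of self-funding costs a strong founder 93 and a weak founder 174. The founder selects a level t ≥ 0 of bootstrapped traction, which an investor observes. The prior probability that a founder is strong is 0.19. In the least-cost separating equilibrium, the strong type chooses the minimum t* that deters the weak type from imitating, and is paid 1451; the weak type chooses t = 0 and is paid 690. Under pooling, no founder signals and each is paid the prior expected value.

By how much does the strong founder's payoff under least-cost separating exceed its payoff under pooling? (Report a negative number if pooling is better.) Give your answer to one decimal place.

Least-cost separating signal: t* solves 690 = 1451 − 174·t*, so t* = (1451 − 690)/174 ≈ 4.3736.
Strong type's separating payoff: 1451 − 93 × t* = 1451 − 93 × (1451 − 690)/174 = 1451 − 70773/174 ≈ 1044.259.
Pooling payoff: 0.19 × 1451 + 0.81 × 690 = 834.59.
Difference: 1044.259 − 834.59 = 209.669, i.e. 209.7 to one decimal place.
The strong type prefers to separate.

209.7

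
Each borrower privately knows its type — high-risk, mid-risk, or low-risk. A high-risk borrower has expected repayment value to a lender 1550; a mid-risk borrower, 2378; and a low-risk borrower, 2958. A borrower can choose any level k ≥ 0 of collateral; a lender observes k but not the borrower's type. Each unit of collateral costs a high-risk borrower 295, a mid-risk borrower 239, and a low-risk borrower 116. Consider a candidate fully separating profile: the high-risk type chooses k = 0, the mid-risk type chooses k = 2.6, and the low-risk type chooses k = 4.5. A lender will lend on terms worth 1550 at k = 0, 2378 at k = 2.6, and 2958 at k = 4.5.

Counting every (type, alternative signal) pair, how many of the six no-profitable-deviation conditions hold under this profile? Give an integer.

3

High-risk (own payoff 1550): to k=2.6 gives 2378 − 295×2.6 = 1611 → profitable ✗; to k=4.5 gives 2958 − 295×4.5 = 1630.5 → profitable ✗.
Mid-risk (own payoff 2378 − 239×2.6 = 1756.6): to k=0 gives 1550 → no gain ✓; to k=4.5 gives 2958 − 239×4.5 = 1882.5 → profitable ✗.
Low-risk (own payoff 2958 − 116×4.5 = 2436): to k=0 gives 1550 → no gain ✓; to k=2.6 gives 2378 − 116×2.6 = 2076.4 → no gain ✓.
3 of the 6 constraints hold; not an equilibrium.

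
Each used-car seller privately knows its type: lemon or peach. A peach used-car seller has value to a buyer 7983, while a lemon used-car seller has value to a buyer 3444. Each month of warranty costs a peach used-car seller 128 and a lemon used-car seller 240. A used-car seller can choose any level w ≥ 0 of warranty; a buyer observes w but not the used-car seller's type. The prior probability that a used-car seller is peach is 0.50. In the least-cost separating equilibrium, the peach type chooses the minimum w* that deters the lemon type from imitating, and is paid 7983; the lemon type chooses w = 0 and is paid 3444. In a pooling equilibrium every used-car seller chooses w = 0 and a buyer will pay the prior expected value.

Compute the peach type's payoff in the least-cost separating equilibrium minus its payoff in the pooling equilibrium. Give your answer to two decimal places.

Least-cost separating signal: w* solves 3444 = 7983 − 240·w*, so w* = (7983 − 3444)/240 = 18.9125.
Peach type's separating payoff: 7983 − 128 × w* = 7983 − 128 × (7983 − 3444)/240 = 7983 − 580992/240 = 5562.2.
Pooling payoff: 0.50 × 7983 + 0.50 × 3444 = 5713.5.
Difference: 5562.2 − 5713.5 = -151.30.
The peach type would prefer the pooling outcome.

-151.30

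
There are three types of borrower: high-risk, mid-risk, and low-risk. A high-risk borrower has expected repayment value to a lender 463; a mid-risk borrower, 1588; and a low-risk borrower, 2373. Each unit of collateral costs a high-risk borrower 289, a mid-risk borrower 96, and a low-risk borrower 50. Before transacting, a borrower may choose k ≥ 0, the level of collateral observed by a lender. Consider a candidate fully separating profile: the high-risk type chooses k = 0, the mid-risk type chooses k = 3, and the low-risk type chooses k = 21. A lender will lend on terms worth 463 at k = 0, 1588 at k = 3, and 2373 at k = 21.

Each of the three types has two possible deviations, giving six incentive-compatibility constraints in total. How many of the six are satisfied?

4

Mid-risk (own payoff 1588 − 96×3 = 1300): to k=0 gives 463 → no gain ✓; to k=21 gives 2373 − 96×21 = 357 → no gain ✓.
High-risk (own payoff 463): to k=3 gives 1588 − 289×3 = 721 → profitable ✗; to k=21 gives 2373 − 289×21 = -3696 → no gain ✓.
Low-risk (own payoff 2373 − 50×21 = 1323): to k=0 gives 463 → no gain ✓; to k=3 gives 1588 − 50×3 = 1438 → profitable ✗.
4 of the 6 constraints hold; not an equilibrium.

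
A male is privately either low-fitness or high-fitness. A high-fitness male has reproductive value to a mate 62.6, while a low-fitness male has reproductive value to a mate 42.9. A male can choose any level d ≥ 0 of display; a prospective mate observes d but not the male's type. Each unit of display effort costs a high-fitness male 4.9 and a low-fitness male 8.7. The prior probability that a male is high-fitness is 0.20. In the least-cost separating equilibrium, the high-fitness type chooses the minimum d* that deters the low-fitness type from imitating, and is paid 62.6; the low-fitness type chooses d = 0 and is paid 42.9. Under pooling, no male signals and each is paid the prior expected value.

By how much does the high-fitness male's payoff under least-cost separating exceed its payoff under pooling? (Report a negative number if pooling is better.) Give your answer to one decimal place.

Least-cost separating signal: d* solves 42.9 = 62.6 − 8.7·d*, so d* = (62.6 − 42.9)/8.7 ≈ 2.2644.
High-fitness type's separating payoff: 62.6 − 4.9 × d* = 62.6 − 4.9 × (62.6 − 42.9)/8.7 = 62.6 − 96.53/8.7 ≈ 51.505.
Pooling payoff: 0.20 × 62.6 + 0.80 × 42.9 = 46.84.
Difference: 51.505 − 46.84 = 4.665, i.e. 4.7 to one decimal place.
The high-fitness type prefers to separate.

4.7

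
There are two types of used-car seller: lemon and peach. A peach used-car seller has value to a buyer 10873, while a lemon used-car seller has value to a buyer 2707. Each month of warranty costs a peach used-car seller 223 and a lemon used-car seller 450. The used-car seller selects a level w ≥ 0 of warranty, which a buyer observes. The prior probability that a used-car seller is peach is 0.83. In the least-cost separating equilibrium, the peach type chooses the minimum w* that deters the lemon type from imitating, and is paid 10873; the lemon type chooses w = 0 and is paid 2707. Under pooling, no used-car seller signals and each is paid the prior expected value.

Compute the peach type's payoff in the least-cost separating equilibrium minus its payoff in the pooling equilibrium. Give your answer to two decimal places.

Least-cost separating signal: w* solves 2707 = 10873 − 450·w*, so w* = (10873 − 2707)/450 ≈ 18.1467.
Peach type's separating payoff: 10873 − 223 × w* = 10873 − 223 × (10873 − 2707)/450 = 10873 − 1821018/450 ≈ 6826.2933.
Pooling payoff: 0.83 × 10873 + 0.17 × 2707 = 9484.78.
Difference: 6826.2933 − 9484.78 = -2658.4867, i.e. -2658.49 to two decimal places.
The peach type would prefer the pooling outcome.

-2658.49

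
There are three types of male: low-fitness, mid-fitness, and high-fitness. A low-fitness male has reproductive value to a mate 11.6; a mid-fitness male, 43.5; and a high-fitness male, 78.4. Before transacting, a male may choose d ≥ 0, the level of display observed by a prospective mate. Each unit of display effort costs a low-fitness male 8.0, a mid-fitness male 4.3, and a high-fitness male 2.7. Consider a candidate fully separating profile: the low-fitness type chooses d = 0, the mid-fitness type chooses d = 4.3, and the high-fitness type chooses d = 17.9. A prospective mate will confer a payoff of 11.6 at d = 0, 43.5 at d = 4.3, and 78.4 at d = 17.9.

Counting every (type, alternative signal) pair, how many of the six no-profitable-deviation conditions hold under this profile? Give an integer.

5

High-fitness (own payoff 78.4 − 2.7×17.9 = 30.07): to d=0 gives 11.6 → no gain ✓; to d=4.3 gives 43.5 − 2.7×4.3 = 31.89 → profitable ✗.
Mid-fitness (own payoff 43.5 − 4.3×4.3 = 25.01): to d=0 gives 11.6 → no gain ✓; to d=17.9 gives 78.4 − 4.3×17.9 = 1.43 → no gain ✓.
Low-fitness (own payoff 11.6): to d=4.3 gives 43.5 − 8.0×4.3 = 9.1 → no gain ✓; to d=17.9 gives 78.4 − 8.0×17.9 = -64.8 → no gain ✓.
5 of the 6 constraints hold; not an equilibrium.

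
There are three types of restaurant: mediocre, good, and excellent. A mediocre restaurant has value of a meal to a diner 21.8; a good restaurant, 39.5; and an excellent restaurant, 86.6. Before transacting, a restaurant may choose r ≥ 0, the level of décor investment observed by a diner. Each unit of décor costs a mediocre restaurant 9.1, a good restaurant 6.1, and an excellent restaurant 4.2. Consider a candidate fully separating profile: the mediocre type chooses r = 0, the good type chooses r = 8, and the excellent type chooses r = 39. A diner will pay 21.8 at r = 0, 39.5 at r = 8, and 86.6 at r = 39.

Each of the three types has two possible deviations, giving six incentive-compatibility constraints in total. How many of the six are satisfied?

3

Excellent (own payoff 86.6 − 4.2×39 = -77.2): to r=0 gives 21.8 → profitable ✗; to r=8 gives 39.5 − 4.2×8 = 5.9 → profitable ✗.
Good (own payoff 39.5 − 6.1×8 = -9.3): to r=0 gives 21.8 → profitable ✗; to r=39 gives 86.6 − 6.1×39 = -151.3 → no gain ✓.
Mediocre (own payoff 21.8): to r=8 gives 39.5 − 9.1×8 = -33.3 → no gain ✓; to r=39 gives 86.6 − 9.1×39 = -268.3 → no gain ✓.
3 of the 6 constraints hold; not an equilibrium.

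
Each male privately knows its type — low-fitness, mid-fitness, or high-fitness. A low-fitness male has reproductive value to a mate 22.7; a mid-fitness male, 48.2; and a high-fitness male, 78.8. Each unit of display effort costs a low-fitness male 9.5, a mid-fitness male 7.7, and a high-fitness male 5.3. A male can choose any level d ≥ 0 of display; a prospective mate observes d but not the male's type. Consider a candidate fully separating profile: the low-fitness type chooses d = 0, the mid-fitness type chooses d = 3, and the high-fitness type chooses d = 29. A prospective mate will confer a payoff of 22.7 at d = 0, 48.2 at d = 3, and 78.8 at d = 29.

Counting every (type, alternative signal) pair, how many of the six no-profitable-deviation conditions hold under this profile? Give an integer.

High-fitness (own payoff 78.8 − 5.3×29 = -74.9): to d=0 gives 22.7 → profitable ✗; to d=3 gives 48.2 − 5.3×3 = 32.3 → profitable ✗.
Low-fitness (own payoff 22.7): to d=3 gives 48.2 − 9.5×3 = 19.7 → no gain ✓; to d=29 gives 78.8 − 9.5×29 = -196.7 → no gain ✓.
Mid-fitness (own payoff 48.2 − 7.7×3 = 25.1): to d=0 gives 22.7 → no gain ✓; to d=29 gives 78.8 − 7.7×29 = -144.5 → no gain ✓.
4 of the 6 constraints hold; not an equilibrium.

4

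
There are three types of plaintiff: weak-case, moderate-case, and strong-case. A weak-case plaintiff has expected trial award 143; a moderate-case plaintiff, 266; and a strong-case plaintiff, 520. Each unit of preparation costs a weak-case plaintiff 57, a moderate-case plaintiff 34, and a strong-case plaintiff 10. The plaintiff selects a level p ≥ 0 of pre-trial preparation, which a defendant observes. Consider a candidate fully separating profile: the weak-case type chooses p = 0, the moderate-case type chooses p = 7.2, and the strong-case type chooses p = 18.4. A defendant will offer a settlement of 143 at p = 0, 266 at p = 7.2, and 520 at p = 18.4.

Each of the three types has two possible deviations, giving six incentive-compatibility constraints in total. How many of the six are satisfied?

Moderate-case (own payoff 266 − 34×7.2 = 21.2): to p=0 gives 143 → profitable ✗; to p=18.4 gives 520 − 34×18.4 = -105.6 → no gain ✓.
Strong-case (own payoff 520 − 10×18.4 = 336): to p=0 gives 143 → no gain ✓; to p=7.2 gives 266 − 10×7.2 = 194 → no gain ✓.
Weak-case (own payoff 143): to p=7.2 gives 266 − 57×7.2 = -144.4 → no gain ✓; to p=18.4 gives 520 − 57×18.4 = -528.8 → no gain ✓.
5 of the 6 constraints hold; not an equilibrium.

5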